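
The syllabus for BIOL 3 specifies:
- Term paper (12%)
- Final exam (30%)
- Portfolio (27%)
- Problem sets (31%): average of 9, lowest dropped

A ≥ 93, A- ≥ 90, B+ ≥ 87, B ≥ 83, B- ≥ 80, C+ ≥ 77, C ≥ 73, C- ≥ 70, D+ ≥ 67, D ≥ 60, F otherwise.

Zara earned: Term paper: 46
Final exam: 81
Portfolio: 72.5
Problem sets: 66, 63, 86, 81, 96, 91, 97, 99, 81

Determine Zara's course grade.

C

Problem sets: drop 63 → average of remaining 8 = 697/8 = 87.125
Weighted total:
  Term paper 46 × 0.12 = 5.52
  Final exam 81 × 0.3 = 24.3
  Portfolio 72.5 × 0.27 = 19.575
  Problem sets 87.125 × 0.31 = 27.00875
Sum = 76.40375
76.40375 is ≥ 73 and < 77 → C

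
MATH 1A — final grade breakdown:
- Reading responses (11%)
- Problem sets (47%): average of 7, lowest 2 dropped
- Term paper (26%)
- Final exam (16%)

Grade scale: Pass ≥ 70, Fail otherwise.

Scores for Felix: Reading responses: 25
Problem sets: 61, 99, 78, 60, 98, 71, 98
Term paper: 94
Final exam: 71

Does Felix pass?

Problem sets: drop 60, 61 → average of remaining 5 = 444/5 = 88.8
Weighted total:
  Reading responses 25 × 0.11 = 2.75
  Problem sets 88.8 × 0.47 = 41.736
  Term paper 94 × 0.26 = 24.44
  Final exam 71 × 0.16 = 11.36
Sum = 80.286
80.286 ≥ 70 → Pass

Pass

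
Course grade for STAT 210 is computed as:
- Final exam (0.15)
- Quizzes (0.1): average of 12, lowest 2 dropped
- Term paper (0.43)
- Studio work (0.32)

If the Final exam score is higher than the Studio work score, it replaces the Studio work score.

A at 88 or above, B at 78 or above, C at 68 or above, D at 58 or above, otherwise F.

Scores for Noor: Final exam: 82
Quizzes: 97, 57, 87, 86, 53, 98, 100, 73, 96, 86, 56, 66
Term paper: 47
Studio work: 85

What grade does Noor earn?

Quizzes: drop 53, 56 → average of remaining 10 = 846/10 = 84.6
Final exam (82) ≤ Studio work (85), so Studio work stays at 85.
Weighted total:
  Final exam 82 × 0.15 = 12.3
  Quizzes 84.6 × 0.1 = 8.46
  Term paper 47 × 0.43 = 20.21
  Studio work 85 × 0.32 = 27.2
Sum = 68.17
68.17 is ≥ 68 and < 78 → C

C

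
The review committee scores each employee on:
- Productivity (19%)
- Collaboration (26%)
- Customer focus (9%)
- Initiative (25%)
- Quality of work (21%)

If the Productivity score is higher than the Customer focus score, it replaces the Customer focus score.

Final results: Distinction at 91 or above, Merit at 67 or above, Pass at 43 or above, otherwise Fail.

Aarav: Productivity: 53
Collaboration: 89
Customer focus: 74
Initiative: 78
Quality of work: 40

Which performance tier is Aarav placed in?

Merit

Productivity (53) ≤ Customer focus (74), so Customer focus stays at 74.
Weighted total:
  Productivity 53 × 0.19 = 10.07
  Collaboration 89 × 0.26 = 23.14
  Customer focus 74 × 0.09 = 6.66
  Initiative 78 × 0.25 = 19.5
  Quality of work 40 × 0.21 = 8.4
Sum = 67.77
67.77 is ≥ 67 and < 91 → Merit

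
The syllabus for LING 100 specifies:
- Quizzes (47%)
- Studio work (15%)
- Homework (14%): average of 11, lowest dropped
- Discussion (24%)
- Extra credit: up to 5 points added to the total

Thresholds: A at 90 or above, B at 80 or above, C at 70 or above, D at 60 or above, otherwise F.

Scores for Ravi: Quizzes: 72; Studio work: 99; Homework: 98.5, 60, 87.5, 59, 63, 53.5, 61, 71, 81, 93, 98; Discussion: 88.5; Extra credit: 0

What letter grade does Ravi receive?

B

Homework: drop 53.5 → average of remaining 10 = 772/10 = 77.2
Weighted total:
  Quizzes 72 × 0.47 = 33.84
  Studio work 99 × 0.15 = 14.85
  Homework 77.2 × 0.14 = 10.808
  Discussion 88.5 × 0.24 = 21.24
Sum = 80.738
Extra credit: 80.738 + 0 = 80.738
80.738 is ≥ 80 and < 90 → B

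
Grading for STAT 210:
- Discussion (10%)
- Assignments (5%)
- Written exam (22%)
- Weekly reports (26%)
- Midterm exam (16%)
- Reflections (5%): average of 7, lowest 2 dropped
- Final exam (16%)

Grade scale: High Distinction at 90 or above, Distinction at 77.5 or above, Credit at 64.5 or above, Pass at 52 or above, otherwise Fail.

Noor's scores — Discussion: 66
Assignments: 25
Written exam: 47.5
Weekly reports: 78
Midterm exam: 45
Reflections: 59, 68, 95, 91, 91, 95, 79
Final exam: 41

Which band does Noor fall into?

Pass

Reflections: drop 59, 68 → average of remaining 5 = 451/5 = 90.2
Weighted total:
  Discussion 66 × 0.1 = 6.6
  Assignments 25 × 0.05 = 1.25
  Written exam 47.5 × 0.22 = 10.45
  Weekly reports 78 × 0.26 = 20.28
  Midterm exam 45 × 0.16 = 7.2
  Reflections 90.2 × 0.05 = 4.51
  Final exam 41 × 0.16 = 6.56
Sum = 56.85
56.85 is ≥ 52 and < 64.5 → Pass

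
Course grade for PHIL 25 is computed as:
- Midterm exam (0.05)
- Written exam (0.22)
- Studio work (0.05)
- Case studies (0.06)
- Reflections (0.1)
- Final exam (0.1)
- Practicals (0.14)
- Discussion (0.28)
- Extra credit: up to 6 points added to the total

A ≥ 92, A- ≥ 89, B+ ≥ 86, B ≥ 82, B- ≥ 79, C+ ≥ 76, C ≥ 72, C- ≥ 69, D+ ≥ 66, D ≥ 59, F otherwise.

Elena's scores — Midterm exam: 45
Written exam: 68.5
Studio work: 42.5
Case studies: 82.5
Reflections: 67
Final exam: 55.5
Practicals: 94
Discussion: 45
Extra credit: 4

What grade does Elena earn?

Weighted total:
  Midterm exam 45 × 0.05 = 2.25
  Written exam 68.5 × 0.22 = 15.07
  Studio work 42.5 × 0.05 = 2.125
  Case studies 82.5 × 0.06 = 4.95
  Reflections 67 × 0.1 = 6.7
  Final exam 55.5 × 0.1 = 5.55
  Practicals 94 × 0.14 = 13.16
  Discussion 45 × 0.28 = 12.6
Sum = 62.405
Extra credit: 62.405 + 4 = 66.405
66.405 is ≥ 66 and < 69 → D+

D+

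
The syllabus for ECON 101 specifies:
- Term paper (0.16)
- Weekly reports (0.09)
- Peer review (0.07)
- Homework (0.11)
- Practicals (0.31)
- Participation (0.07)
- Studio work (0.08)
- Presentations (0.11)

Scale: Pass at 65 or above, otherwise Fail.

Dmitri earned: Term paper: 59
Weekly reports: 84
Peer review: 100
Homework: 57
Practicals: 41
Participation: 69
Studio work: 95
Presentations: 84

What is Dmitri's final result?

Fail

Weighted total:
  Term paper 59 × 0.16 = 9.44
  Weekly reports 84 × 0.09 = 7.56
  Peer review 100 × 0.07 = 7
  Homework 57 × 0.11 = 6.27
  Practicals 41 × 0.31 = 12.71
  Participation 69 × 0.07 = 4.83
  Studio work 95 × 0.08 = 7.6
  Presentations 84 × 0.11 = 9.24
Sum = 64.65
64.65 < 65 → Fail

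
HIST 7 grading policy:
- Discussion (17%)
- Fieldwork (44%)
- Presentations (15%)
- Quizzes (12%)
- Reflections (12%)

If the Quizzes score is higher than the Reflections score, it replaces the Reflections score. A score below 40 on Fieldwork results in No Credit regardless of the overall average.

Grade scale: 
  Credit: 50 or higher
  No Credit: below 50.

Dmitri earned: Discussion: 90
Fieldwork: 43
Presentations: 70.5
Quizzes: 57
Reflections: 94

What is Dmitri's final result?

Quizzes (57) ≤ Reflections (94), so Reflections stays at 94.
Fieldwork score 43 ≥ 40: minimum met.
Weighted total:
  Discussion 90 × 0.17 = 15.3
  Fieldwork 43 × 0.44 = 18.92
  Presentations 70.5 × 0.15 = 10.575
  Quizzes 57 × 0.12 = 6.84
  Reflections 94 × 0.12 = 11.28
Sum = 62.915
62.915 ≥ 50 → Credit

Credit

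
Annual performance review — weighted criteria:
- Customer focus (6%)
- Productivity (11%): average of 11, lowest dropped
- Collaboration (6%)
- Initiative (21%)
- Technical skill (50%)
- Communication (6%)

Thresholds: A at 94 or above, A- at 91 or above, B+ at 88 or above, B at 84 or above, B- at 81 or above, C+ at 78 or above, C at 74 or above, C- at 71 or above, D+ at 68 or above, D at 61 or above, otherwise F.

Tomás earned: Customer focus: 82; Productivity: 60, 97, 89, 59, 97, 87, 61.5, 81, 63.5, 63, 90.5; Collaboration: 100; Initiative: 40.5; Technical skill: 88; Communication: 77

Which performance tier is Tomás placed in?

Productivity: drop 59 → average of remaining 10 = 789.5/10 = 78.95
Weighted total:
  Customer focus 82 × 0.06 = 4.92
  Productivity 78.95 × 0.11 = 8.6845
  Collaboration 100 × 0.06 = 6
  Initiative 40.5 × 0.21 = 8.505
  Technical skill 88 × 0.5 = 44
  Communication 77 × 0.06 = 4.62
Sum = 76.7295
76.7295 is ≥ 74 and < 78 → C

C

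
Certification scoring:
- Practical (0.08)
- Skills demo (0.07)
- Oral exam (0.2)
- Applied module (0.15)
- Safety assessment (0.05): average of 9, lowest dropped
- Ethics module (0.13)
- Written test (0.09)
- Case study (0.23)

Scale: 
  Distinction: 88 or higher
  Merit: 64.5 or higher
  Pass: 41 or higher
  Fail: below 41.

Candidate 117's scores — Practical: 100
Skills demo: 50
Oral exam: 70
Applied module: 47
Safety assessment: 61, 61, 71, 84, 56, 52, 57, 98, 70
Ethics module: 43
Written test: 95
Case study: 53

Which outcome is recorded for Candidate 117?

Pass

Safety assessment: drop 52 → average of remaining 8 = 558/8 = 69.75
Weighted total:
  Practical 100 × 0.08 = 8
  Skills demo 50 × 0.07 = 3.5
  Oral exam 70 × 0.2 = 14
  Applied module 47 × 0.15 = 7.05
  Safety assessment 69.75 × 0.05 = 3.4875
  Ethics module 43 × 0.13 = 5.59
  Written test 95 × 0.09 = 8.55
  Case study 53 × 0.23 = 12.19
Sum = 62.3675
62.3675 is ≥ 41 and < 64.5 → Pass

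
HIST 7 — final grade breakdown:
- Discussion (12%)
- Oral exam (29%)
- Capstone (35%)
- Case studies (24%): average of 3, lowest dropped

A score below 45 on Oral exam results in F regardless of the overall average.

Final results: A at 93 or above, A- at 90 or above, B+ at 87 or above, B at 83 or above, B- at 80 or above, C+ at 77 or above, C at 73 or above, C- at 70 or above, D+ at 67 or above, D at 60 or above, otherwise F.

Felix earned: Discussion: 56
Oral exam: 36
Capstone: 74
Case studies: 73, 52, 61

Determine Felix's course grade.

F

Case studies: drop 52 → average of remaining 2 = 134/2 = 67
Oral exam score 36 < 45: minimum not met.
Weighted total:
  Discussion 56 × 0.12 = 6.72
  Oral exam 36 × 0.29 = 10.44
  Capstone 74 × 0.35 = 25.9
  Case studies 67 × 0.24 = 16.08
Sum = 59.14
Because the Oral exam minimum was not met, the result is F.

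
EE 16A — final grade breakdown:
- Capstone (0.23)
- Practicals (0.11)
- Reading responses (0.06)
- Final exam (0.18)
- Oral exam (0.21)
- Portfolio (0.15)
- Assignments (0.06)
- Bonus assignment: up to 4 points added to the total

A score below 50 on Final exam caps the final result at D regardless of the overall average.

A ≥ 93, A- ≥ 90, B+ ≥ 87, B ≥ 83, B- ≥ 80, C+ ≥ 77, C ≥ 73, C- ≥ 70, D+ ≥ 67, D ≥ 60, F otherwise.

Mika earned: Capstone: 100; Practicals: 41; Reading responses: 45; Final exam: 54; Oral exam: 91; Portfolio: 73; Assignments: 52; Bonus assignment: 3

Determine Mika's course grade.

C

Final exam score 54 ≥ 50: minimum met.
Weighted total:
  Capstone 100 × 0.23 = 23
  Practicals 41 × 0.11 = 4.51
  Reading responses 45 × 0.06 = 2.7
  Final exam 54 × 0.18 = 9.72
  Oral exam 91 × 0.21 = 19.11
  Portfolio 73 × 0.15 = 10.95
  Assignments 52 × 0.06 = 3.12
Sum = 73.11
Bonus assignment: 73.11 + 3 = 76.11
76.11 is ≥ 73 and < 77 → C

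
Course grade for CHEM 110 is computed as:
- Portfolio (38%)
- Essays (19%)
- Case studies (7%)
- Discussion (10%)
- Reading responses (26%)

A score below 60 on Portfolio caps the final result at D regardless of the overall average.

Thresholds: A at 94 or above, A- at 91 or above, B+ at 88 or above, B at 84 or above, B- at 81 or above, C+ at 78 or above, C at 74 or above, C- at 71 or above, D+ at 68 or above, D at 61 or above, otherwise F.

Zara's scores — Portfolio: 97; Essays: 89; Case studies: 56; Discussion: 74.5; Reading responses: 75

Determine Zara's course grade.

Portfolio score 97 ≥ 60: minimum met.
Weighted total:
  Portfolio 97 × 0.38 = 36.86
  Essays 89 × 0.19 = 16.91
  Case studies 56 × 0.07 = 3.92
  Discussion 74.5 × 0.1 = 7.45
  Reading responses 75 × 0.26 = 19.5
Sum = 84.64
84.64 is ≥ 84 and < 88 → B

B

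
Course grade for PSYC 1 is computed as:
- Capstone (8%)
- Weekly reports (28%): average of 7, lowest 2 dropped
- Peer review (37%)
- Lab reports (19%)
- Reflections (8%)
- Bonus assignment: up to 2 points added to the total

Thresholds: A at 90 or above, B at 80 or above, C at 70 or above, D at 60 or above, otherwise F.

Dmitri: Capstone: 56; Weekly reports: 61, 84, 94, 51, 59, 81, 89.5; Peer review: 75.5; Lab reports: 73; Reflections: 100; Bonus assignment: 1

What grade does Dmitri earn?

Weekly reports: drop 51, 59 → average of remaining 5 = 409.5/5 = 81.9
Weighted total:
  Capstone 56 × 0.08 = 4.48
  Weekly reports 81.9 × 0.28 = 22.932
  Peer review 75.5 × 0.37 = 27.935
  Lab reports 73 × 0.19 = 13.87
  Reflections 100 × 0.08 = 8
Sum = 77.217
Bonus assignment: 77.217 + 1 = 78.217
78.217 is ≥ 70 and < 80 → C

C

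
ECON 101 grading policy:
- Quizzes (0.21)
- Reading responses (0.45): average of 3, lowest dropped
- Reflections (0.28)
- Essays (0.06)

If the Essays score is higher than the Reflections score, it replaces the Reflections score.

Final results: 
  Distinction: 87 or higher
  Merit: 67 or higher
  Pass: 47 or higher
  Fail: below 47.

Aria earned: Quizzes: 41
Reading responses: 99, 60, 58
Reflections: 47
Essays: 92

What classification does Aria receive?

Merit

Reading responses: drop 58 → average of remaining 2 = 159/2 = 79.5
Essays (92) > Reflections (47), so Reflections counts as 92.
Weighted total:
  Quizzes 41 × 0.21 = 8.61
  Reading responses 79.5 × 0.45 = 35.775
  Reflections 92 × 0.28 = 25.76
  Essays 92 × 0.06 = 5.52
Sum = 75.665
75.665 is ≥ 67 and < 87 → Merit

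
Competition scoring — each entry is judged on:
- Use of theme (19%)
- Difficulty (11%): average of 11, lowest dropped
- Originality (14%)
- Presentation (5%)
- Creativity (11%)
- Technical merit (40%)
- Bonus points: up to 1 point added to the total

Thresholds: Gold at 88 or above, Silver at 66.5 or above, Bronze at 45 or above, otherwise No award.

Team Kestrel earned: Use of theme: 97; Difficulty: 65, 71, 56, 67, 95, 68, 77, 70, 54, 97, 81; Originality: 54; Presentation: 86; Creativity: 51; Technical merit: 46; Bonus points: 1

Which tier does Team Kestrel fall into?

Difficulty: drop 54 → average of remaining 10 = 747/10 = 74.7
Weighted total:
  Use of theme 97 × 0.19 = 18.43
  Difficulty 74.7 × 0.11 = 8.217
  Originality 54 × 0.14 = 7.56
  Presentation 86 × 0.05 = 4.3
  Creativity 51 × 0.11 = 5.61
  Technical merit 46 × 0.4 = 18.4
Sum = 62.517
Bonus points: 62.517 + 1 = 63.517
63.517 is ≥ 45 and < 66.5 → Bronze

Bronze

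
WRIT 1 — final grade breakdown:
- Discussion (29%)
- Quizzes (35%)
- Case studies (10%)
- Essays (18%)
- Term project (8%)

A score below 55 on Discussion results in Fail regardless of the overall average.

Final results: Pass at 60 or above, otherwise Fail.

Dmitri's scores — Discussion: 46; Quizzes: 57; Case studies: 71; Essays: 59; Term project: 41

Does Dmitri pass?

Discussion score 46 < 55: minimum not met.
Weighted total:
  Discussion 46 × 0.29 = 13.34
  Quizzes 57 × 0.35 = 19.95
  Case studies 71 × 0.1 = 7.1
  Essays 59 × 0.18 = 10.62
  Term project 41 × 0.08 = 3.28
Sum = 54.29
Because the Discussion minimum was not met, the result is Fail.

Fail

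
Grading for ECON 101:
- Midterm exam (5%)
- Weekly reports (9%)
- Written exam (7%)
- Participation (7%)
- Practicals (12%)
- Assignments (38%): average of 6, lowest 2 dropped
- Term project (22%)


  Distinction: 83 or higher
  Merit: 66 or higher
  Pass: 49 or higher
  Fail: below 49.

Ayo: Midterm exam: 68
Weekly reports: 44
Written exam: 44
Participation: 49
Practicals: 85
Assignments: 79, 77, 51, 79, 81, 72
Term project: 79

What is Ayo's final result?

Merit

Assignments: drop 51, 72 → average of remaining 4 = 316/4 = 79
Weighted total:
  Midterm exam 68 × 0.05 = 3.4
  Weekly reports 44 × 0.09 = 3.96
  Written exam 44 × 0.07 = 3.08
  Participation 49 × 0.07 = 3.43
  Practicals 85 × 0.12 = 10.2
  Assignments 79 × 0.38 = 30.02
  Term project 79 × 0.22 = 17.38
Sum = 71.47
71.47 is ≥ 66 and < 83 → Merit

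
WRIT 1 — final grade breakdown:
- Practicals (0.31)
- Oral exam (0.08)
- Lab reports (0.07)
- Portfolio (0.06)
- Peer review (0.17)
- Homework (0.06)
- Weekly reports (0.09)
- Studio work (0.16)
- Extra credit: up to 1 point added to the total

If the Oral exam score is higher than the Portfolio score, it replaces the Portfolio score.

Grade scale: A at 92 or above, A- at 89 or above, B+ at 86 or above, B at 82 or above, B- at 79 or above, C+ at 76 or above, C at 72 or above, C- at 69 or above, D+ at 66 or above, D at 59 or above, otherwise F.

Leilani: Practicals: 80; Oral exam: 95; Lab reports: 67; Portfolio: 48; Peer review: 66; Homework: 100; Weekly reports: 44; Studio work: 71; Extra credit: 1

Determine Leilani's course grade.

C+

Oral exam (95) > Portfolio (48), so Portfolio counts as 95.
Weighted total:
  Practicals 80 × 0.31 = 24.8
  Oral exam 95 × 0.08 = 7.6
  Lab reports 67 × 0.07 = 4.69
  Portfolio 95 × 0.06 = 5.7
  Peer review 66 × 0.17 = 11.22
  Homework 100 × 0.06 = 6
  Weekly reports 44 × 0.09 = 3.96
  Studio work 71 × 0.16 = 11.36
Sum = 75.33
Extra credit: 75.33 + 1 = 76.33
76.33 is ≥ 76 and < 79 → C+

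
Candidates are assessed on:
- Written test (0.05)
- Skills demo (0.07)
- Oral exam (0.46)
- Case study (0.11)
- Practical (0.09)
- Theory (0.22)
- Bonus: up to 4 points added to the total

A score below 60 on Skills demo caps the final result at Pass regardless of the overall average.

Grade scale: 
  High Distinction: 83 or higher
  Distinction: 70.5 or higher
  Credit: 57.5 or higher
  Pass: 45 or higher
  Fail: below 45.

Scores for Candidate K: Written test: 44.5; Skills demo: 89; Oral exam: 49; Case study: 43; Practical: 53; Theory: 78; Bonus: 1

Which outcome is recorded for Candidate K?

Skills demo score 89 ≥ 60: minimum met.
Weighted total:
  Written test 44.5 × 0.05 = 2.225
  Skills demo 89 × 0.07 = 6.23
  Oral exam 49 × 0.46 = 22.54
  Case study 43 × 0.11 = 4.73
  Practical 53 × 0.09 = 4.77
  Theory 78 × 0.22 = 17.16
Sum = 57.655
Bonus: 57.655 + 1 = 58.655
58.655 is ≥ 57.5 and < 70.5 → Credit

Credit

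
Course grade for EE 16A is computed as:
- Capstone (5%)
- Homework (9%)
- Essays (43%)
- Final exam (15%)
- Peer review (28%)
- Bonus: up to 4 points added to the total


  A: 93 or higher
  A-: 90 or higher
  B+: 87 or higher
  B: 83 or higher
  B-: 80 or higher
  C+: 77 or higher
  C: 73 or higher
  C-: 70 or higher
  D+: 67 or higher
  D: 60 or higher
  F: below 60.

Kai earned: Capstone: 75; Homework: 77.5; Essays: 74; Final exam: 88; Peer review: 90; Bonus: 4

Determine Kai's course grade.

B

Weighted total:
  Capstone 75 × 0.05 = 3.75
  Homework 77.5 × 0.09 = 6.975
  Essays 74 × 0.43 = 31.82
  Final exam 88 × 0.15 = 13.2
  Peer review 90 × 0.28 = 25.2
Sum = 80.945
Bonus: 80.945 + 4 = 84.945
84.945 is ≥ 83 and < 87 → B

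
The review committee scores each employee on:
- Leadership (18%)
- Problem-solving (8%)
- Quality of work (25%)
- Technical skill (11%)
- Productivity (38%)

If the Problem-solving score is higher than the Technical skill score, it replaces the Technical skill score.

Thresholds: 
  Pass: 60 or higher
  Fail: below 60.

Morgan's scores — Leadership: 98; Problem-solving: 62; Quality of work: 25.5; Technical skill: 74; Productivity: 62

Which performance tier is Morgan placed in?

Problem-solving (62) ≤ Technical skill (74), so Technical skill stays at 74.
Weighted total:
  Leadership 98 × 0.18 = 17.64
  Problem-solving 62 × 0.08 = 4.96
  Quality of work 25.5 × 0.25 = 6.375
  Technical skill 74 × 0.11 = 8.14
  Productivity 62 × 0.38 = 23.56
Sum = 60.675
60.675 ≥ 60 → Pass

Pass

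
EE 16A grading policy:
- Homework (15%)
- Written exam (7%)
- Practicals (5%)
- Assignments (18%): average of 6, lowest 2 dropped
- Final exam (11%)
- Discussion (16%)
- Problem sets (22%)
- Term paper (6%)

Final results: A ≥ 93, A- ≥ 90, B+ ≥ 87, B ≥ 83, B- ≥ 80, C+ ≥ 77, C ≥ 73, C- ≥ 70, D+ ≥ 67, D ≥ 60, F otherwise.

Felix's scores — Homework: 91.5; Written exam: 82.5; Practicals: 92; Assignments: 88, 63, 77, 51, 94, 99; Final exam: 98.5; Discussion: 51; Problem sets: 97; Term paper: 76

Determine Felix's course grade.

B

Assignments: drop 51, 63 → average of remaining 4 = 358/4 = 89.5
Weighted total:
  Homework 91.5 × 0.15 = 13.725
  Written exam 82.5 × 0.07 = 5.775
  Practicals 92 × 0.05 = 4.6
  Assignments 89.5 × 0.18 = 16.11
  Final exam 98.5 × 0.11 = 10.835
  Discussion 51 × 0.16 = 8.16
  Problem sets 97 × 0.22 = 21.34
  Term paper 76 × 0.06 = 4.56
Sum = 85.105
85.105 is ≥ 83 and < 87 → B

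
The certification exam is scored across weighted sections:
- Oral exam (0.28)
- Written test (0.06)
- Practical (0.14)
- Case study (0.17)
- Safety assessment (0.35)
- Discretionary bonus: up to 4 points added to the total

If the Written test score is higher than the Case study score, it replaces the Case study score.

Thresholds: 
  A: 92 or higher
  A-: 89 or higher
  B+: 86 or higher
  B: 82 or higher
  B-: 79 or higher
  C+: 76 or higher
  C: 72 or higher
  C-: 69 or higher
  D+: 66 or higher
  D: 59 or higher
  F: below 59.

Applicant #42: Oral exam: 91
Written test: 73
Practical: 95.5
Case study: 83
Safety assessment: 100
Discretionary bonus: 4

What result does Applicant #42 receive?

Written test (73) ≤ Case study (83), so Case study stays at 83.
Weighted total:
  Oral exam 91 × 0.28 = 25.48
  Written test 73 × 0.06 = 4.38
  Practical 95.5 × 0.14 = 13.37
  Case study 83 × 0.17 = 14.11
  Safety assessment 100 × 0.35 = 35
Sum = 92.34
Discretionary bonus: 92.34 + 4 = 96.34
96.34 ≥ 92 → A

A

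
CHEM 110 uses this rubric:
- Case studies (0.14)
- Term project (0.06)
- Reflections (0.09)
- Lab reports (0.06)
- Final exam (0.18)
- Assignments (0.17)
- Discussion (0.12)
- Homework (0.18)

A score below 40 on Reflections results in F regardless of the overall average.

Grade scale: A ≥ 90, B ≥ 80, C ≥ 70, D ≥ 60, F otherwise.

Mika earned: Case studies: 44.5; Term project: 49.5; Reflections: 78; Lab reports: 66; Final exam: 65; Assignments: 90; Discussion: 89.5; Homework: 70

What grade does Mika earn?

Reflections score 78 ≥ 40: minimum met.
Weighted total:
  Case studies 44.5 × 0.14 = 6.23
  Term project 49.5 × 0.06 = 2.97
  Reflections 78 × 0.09 = 7.02
  Lab reports 66 × 0.06 = 3.96
  Final exam 65 × 0.18 = 11.7
  Assignments 90 × 0.17 = 15.3
  Discussion 89.5 × 0.12 = 10.74
  Homework 70 × 0.18 = 12.6
Sum = 70.52
70.52 is ≥ 70 and < 80 → C

C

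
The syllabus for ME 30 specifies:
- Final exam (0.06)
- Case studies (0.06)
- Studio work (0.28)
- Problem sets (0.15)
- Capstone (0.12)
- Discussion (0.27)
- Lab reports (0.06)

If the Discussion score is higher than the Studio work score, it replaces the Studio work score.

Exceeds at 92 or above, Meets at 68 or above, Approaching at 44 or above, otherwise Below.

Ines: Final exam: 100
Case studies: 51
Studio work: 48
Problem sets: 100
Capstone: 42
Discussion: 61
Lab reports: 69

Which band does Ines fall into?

Approaching

Discussion (61) > Studio work (48), so Studio work counts as 61.
Weighted total:
  Final exam 100 × 0.06 = 6
  Case studies 51 × 0.06 = 3.06
  Studio work 61 × 0.28 = 17.08
  Problem sets 100 × 0.15 = 15
  Capstone 42 × 0.12 = 5.04
  Discussion 61 × 0.27 = 16.47
  Lab reports 69 × 0.06 = 4.14
Sum = 66.79
66.79 is ≥ 44 and < 68 → Approaching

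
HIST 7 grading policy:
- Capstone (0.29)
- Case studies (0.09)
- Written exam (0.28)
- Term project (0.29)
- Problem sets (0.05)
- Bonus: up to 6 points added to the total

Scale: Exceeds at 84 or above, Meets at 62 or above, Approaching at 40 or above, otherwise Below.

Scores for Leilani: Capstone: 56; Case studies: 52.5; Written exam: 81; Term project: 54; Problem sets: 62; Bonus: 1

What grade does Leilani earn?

Meets

Weighted total:
  Capstone 56 × 0.29 = 16.24
  Case studies 52.5 × 0.09 = 4.725
  Written exam 81 × 0.28 = 22.68
  Term project 54 × 0.29 = 15.66
  Problem sets 62 × 0.05 = 3.1
Sum = 62.405
Bonus: 62.405 + 1 = 63.405
63.405 is ≥ 62 and < 84 → Meets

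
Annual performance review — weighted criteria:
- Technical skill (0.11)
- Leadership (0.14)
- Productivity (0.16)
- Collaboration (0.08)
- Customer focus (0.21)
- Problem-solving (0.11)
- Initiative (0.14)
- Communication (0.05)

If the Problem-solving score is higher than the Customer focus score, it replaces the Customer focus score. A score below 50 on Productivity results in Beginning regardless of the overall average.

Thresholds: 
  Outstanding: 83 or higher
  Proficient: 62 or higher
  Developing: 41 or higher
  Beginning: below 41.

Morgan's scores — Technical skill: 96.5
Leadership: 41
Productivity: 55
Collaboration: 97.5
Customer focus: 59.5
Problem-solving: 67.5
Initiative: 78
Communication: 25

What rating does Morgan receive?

Problem-solving (67.5) > Customer focus (59.5), so Customer focus counts as 67.5.
Productivity score 55 ≥ 50: minimum met.
Weighted total:
  Technical skill 96.5 × 0.11 = 10.615
  Leadership 41 × 0.14 = 5.74
  Productivity 55 × 0.16 = 8.8
  Collaboration 97.5 × 0.08 = 7.8
  Customer focus 67.5 × 0.21 = 14.175
  Problem-solving 67.5 × 0.11 = 7.425
  Initiative 78 × 0.14 = 10.92
  Communication 25 × 0.05 = 1.25
Sum = 66.725
66.725 is ≥ 62 and < 83 → Proficient

Proficient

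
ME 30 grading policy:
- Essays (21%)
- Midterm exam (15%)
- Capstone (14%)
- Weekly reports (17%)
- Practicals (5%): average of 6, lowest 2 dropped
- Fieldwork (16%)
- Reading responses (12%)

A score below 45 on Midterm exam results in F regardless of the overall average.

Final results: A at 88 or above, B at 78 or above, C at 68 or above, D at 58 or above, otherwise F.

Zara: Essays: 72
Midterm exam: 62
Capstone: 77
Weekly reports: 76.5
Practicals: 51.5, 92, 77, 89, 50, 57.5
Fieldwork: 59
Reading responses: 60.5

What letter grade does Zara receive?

C

Practicals: drop 50, 51.5 → average of remaining 4 = 315.5/4 = 78.875
Midterm exam score 62 ≥ 45: minimum met.
Weighted total:
  Essays 72 × 0.21 = 15.12
  Midterm exam 62 × 0.15 = 9.3
  Capstone 77 × 0.14 = 10.78
  Weekly reports 76.5 × 0.17 = 13.005
  Practicals 78.875 × 0.05 = 3.94375
  Fieldwork 59 × 0.16 = 9.44
  Reading responses 60.5 × 0.12 = 7.26
Sum = 68.84875
68.84875 is ≥ 68 and < 78 → C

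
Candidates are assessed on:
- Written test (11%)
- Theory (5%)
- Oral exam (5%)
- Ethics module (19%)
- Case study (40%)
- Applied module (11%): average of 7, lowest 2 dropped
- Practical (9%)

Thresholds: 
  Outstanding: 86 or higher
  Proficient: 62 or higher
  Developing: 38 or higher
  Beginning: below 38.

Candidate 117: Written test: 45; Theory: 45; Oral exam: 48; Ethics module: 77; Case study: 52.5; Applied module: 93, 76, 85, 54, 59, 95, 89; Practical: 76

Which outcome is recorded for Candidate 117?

Applied module: drop 54, 59 → average of remaining 5 = 438/5 = 87.6
Weighted total:
  Written test 45 × 0.11 = 4.95
  Theory 45 × 0.05 = 2.25
  Oral exam 48 × 0.05 = 2.4
  Ethics module 77 × 0.19 = 14.63
  Case study 52.5 × 0.4 = 21
  Applied module 87.6 × 0.11 = 9.636
  Practical 76 × 0.09 = 6.84
Sum = 61.706
61.706 is ≥ 38 and < 62 → Developing

Developing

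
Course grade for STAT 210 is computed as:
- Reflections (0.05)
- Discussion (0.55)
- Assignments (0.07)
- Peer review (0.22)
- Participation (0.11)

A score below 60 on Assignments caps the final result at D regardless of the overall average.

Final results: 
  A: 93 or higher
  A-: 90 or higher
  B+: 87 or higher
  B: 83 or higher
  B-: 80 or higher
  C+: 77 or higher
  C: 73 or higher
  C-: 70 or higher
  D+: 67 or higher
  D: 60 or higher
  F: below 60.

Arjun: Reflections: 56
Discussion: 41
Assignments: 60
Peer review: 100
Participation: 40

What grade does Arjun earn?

F

Assignments score 60 ≥ 60: minimum met.
Weighted total:
  Reflections 56 × 0.05 = 2.8
  Discussion 41 × 0.55 = 22.55
  Assignments 60 × 0.07 = 4.2
  Peer review 100 × 0.22 = 22
  Participation 40 × 0.11 = 4.4
Sum = 55.95
55.95 < 60 → F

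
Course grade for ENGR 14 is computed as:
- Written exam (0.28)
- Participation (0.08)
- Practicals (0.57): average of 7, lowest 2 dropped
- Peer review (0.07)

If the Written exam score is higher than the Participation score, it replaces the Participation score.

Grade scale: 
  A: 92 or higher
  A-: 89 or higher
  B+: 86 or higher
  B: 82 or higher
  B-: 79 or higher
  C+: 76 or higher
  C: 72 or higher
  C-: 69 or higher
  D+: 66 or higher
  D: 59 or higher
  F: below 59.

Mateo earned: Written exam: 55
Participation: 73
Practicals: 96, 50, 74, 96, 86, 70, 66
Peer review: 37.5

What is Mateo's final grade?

C-

Practicals: drop 50, 66 → average of remaining 5 = 422/5 = 84.4
Written exam (55) ≤ Participation (73), so Participation stays at 73.
Weighted total:
  Written exam 55 × 0.28 = 15.4
  Participation 73 × 0.08 = 5.84
  Practicals 84.4 × 0.57 = 48.108
  Peer review 37.5 × 0.07 = 2.625
Sum = 71.973
71.973 is ≥ 69 and < 72 → C-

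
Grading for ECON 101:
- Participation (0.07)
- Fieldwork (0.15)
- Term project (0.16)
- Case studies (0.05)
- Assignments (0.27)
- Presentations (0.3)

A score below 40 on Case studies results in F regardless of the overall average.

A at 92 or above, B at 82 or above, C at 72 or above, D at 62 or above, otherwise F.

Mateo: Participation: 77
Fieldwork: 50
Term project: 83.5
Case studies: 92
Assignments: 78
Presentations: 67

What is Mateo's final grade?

Case studies score 92 ≥ 40: minimum met.
Weighted total:
  Participation 77 × 0.07 = 5.39
  Fieldwork 50 × 0.15 = 7.5
  Term project 83.5 × 0.16 = 13.36
  Case studies 92 × 0.05 = 4.6
  Assignments 78 × 0.27 = 21.06
  Presentations 67 × 0.3 = 20.1
Sum = 72.01
72.01 is ≥ 72 and < 82 → C

C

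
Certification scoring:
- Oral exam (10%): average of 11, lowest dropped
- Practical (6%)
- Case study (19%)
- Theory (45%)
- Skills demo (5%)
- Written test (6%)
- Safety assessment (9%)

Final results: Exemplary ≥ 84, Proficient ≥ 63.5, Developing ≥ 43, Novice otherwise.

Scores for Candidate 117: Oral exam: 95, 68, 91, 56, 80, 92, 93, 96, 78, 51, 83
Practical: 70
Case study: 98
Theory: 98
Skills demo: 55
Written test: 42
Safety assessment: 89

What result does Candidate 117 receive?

Oral exam: drop 51 → average of remaining 10 = 832/10 = 83.2
Weighted total:
  Oral exam 83.2 × 0.1 = 8.32
  Practical 70 × 0.06 = 4.2
  Case study 98 × 0.19 = 18.62
  Theory 98 × 0.45 = 44.1
  Skills demo 55 × 0.05 = 2.75
  Written test 42 × 0.06 = 2.52
  Safety assessment 89 × 0.09 = 8.01
Sum = 88.52
88.52 ≥ 84 → Exemplary

Exemplary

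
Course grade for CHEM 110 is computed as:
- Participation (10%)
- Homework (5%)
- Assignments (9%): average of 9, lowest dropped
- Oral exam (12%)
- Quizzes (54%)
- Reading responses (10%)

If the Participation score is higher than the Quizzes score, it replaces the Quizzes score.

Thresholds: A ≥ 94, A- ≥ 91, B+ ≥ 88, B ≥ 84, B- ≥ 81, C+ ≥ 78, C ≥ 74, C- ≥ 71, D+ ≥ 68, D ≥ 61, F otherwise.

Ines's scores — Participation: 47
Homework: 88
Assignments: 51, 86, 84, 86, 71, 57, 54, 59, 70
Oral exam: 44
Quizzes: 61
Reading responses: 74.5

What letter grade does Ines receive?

D

Assignments: drop 51 → average of remaining 8 = 567/8 = 70.875
Participation (47) ≤ Quizzes (61), so Quizzes stays at 61.
Weighted total:
  Participation 47 × 0.1 = 4.7
  Homework 88 × 0.05 = 4.4
  Assignments 70.875 × 0.09 = 6.37875
  Oral exam 44 × 0.12 = 5.28
  Quizzes 61 × 0.54 = 32.94
  Reading responses 74.5 × 0.1 = 7.45
Sum = 61.14875
61.14875 is ≥ 61 and < 68 → D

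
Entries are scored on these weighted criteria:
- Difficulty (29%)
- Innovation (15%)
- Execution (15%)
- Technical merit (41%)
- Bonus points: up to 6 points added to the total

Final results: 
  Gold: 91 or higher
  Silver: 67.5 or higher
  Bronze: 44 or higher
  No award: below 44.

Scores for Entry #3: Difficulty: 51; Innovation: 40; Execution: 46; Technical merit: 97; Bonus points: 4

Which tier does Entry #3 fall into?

Silver

Weighted total:
  Difficulty 51 × 0.29 = 14.79
  Innovation 40 × 0.15 = 6
  Execution 46 × 0.15 = 6.9
  Technical merit 97 × 0.41 = 39.77
Sum = 67.46
Bonus points: 67.46 + 4 = 71.46
71.46 is ≥ 67.5 and < 91 → Silver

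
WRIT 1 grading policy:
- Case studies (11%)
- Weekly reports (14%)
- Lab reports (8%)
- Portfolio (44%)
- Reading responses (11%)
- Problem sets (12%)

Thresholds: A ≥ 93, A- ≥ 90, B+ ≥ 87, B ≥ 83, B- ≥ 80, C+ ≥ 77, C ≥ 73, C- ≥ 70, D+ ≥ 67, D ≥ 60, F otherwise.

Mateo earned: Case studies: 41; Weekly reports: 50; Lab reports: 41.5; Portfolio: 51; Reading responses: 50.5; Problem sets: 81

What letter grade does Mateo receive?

F

Weighted total:
  Case studies 41 × 0.11 = 4.51
  Weekly reports 50 × 0.14 = 7
  Lab reports 41.5 × 0.08 = 3.32
  Portfolio 51 × 0.44 = 22.44
  Reading responses 50.5 × 0.11 = 5.555
  Problem sets 81 × 0.12 = 9.72
Sum = 52.545
52.545 < 60 → F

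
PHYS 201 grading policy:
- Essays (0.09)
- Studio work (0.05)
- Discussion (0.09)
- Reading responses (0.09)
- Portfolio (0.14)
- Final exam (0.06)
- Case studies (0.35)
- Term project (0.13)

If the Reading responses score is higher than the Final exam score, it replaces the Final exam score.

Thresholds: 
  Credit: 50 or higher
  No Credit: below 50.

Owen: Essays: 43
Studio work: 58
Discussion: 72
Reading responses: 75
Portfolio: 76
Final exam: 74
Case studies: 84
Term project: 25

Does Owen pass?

Reading responses (75) > Final exam (74), so Final exam counts as 75.
Weighted total:
  Essays 43 × 0.09 = 3.87
  Studio work 58 × 0.05 = 2.9
  Discussion 72 × 0.09 = 6.48
  Reading responses 75 × 0.09 = 6.75
  Portfolio 76 × 0.14 = 10.64
  Final exam 75 × 0.06 = 4.5
  Case studies 84 × 0.35 = 29.4
  Term project 25 × 0.13 = 3.25
Sum = 67.79
67.79 ≥ 50 → Credit

Credit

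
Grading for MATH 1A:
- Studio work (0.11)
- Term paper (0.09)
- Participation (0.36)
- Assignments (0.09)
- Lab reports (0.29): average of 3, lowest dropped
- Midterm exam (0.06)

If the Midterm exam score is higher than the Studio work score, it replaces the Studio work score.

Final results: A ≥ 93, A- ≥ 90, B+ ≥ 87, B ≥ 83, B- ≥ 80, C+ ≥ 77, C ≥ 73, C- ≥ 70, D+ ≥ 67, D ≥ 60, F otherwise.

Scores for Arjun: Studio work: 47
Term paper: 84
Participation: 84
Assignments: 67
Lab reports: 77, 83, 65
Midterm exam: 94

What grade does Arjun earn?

B

Lab reports: drop 65 → average of remaining 2 = 160/2 = 80
Midterm exam (94) > Studio work (47), so Studio work counts as 94.
Weighted total:
  Studio work 94 × 0.11 = 10.34
  Term paper 84 × 0.09 = 7.56
  Participation 84 × 0.36 = 30.24
  Assignments 67 × 0.09 = 6.03
  Lab reports 80 × 0.29 = 23.2
  Midterm exam 94 × 0.06 = 5.64
Sum = 83.01
83.01 is ≥ 83 and < 87 → B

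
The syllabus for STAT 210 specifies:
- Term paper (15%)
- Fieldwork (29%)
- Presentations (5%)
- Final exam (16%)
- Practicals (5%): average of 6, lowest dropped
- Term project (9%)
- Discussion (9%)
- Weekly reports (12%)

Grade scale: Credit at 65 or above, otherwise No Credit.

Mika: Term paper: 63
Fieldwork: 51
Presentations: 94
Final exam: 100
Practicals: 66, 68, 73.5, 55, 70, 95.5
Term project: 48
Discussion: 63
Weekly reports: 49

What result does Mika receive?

No Credit

Practicals: drop 55 → average of remaining 5 = 373/5 = 74.6
Weighted total:
  Term paper 63 × 0.15 = 9.45
  Fieldwork 51 × 0.29 = 14.79
  Presentations 94 × 0.05 = 4.7
  Final exam 100 × 0.16 = 16
  Practicals 74.6 × 0.05 = 3.73
  Term project 48 × 0.09 = 4.32
  Discussion 63 × 0.09 = 5.67
  Weekly reports 49 × 0.12 = 5.88
Sum = 64.54
64.54 < 65 → No Credit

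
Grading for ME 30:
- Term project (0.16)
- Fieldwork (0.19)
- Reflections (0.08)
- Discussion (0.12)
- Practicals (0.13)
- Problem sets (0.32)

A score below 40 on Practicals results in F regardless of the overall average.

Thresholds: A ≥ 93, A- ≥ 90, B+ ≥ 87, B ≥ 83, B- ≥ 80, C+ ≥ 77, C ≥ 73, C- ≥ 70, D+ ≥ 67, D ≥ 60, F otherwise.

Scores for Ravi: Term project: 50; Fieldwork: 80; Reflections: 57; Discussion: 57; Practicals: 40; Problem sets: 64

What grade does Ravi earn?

Practicals score 40 ≥ 40: minimum met.
Weighted total:
  Term project 50 × 0.16 = 8
  Fieldwork 80 × 0.19 = 15.2
  Reflections 57 × 0.08 = 4.56
  Discussion 57 × 0.12 = 6.84
  Practicals 40 × 0.13 = 5.2
  Problem sets 64 × 0.32 = 20.48
Sum = 60.28
60.28 is ≥ 60 and < 67 → D

D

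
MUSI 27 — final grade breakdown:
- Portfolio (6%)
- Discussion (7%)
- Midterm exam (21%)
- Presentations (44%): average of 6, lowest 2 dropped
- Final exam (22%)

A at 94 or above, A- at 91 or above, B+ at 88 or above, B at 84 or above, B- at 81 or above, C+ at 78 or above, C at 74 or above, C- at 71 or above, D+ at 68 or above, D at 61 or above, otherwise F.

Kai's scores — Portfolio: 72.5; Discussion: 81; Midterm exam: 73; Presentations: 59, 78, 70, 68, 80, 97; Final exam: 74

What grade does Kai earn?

Presentations: drop 59, 68 → average of remaining 4 = 325/4 = 81.25
Weighted total:
  Portfolio 72.5 × 0.06 = 4.35
  Discussion 81 × 0.07 = 5.67
  Midterm exam 73 × 0.21 = 15.33
  Presentations 81.25 × 0.44 = 35.75
  Final exam 74 × 0.22 = 16.28
Sum = 77.38
77.38 is ≥ 74 and < 78 → C

C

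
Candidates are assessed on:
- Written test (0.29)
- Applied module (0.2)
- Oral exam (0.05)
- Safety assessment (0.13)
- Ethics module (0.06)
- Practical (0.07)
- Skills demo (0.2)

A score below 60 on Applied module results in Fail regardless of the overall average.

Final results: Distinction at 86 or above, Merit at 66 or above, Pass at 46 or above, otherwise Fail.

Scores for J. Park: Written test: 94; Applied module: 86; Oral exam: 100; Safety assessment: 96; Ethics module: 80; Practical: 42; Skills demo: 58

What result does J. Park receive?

Merit

Applied module score 86 ≥ 60: minimum met.
Weighted total:
  Written test 94 × 0.29 = 27.26
  Applied module 86 × 0.2 = 17.2
  Oral exam 100 × 0.05 = 5
  Safety assessment 96 × 0.13 = 12.48
  Ethics module 80 × 0.06 = 4.8
  Practical 42 × 0.07 = 2.94
  Skills demo 58 × 0.2 = 11.6
Sum = 81.28
81.28 is ≥ 66 and < 86 → Merit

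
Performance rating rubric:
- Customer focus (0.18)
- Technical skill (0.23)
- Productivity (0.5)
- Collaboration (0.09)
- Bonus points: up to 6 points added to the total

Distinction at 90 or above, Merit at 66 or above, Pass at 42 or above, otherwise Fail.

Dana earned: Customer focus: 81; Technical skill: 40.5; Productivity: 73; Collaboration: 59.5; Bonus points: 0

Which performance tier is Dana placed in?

Weighted total:
  Customer focus 81 × 0.18 = 14.58
  Technical skill 40.5 × 0.23 = 9.315
  Productivity 73 × 0.5 = 36.5
  Collaboration 59.5 × 0.09 = 5.355
Sum = 65.75
Bonus points: 65.75 + 0 = 65.75
65.75 is ≥ 42 and < 66 → Pass

Pass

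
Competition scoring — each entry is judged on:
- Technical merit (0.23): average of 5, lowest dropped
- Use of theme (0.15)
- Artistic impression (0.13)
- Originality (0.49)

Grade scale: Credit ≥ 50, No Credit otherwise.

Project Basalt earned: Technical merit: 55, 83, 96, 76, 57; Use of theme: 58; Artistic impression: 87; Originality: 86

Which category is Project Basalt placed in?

Technical merit: drop 55 → average of remaining 4 = 312/4 = 78
Weighted total:
  Technical merit 78 × 0.23 = 17.94
  Use of theme 58 × 0.15 = 8.7
  Artistic impression 87 × 0.13 = 11.31
  Originality 86 × 0.49 = 42.14
Sum = 80.09
80.09 ≥ 50 → Credit

Credit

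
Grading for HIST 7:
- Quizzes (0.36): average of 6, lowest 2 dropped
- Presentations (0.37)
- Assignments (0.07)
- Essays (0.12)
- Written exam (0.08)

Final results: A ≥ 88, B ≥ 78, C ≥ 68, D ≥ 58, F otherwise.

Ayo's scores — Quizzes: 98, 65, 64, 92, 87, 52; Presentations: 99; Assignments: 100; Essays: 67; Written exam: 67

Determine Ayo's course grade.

B

Quizzes: drop 52, 64 → average of remaining 4 = 342/4 = 85.5
Weighted total:
  Quizzes 85.5 × 0.36 = 30.78
  Presentations 99 × 0.37 = 36.63
  Assignments 100 × 0.07 = 7
  Essays 67 × 0.12 = 8.04
  Written exam 67 × 0.08 = 5.36
Sum = 87.81
87.81 is ≥ 78 and < 88 → B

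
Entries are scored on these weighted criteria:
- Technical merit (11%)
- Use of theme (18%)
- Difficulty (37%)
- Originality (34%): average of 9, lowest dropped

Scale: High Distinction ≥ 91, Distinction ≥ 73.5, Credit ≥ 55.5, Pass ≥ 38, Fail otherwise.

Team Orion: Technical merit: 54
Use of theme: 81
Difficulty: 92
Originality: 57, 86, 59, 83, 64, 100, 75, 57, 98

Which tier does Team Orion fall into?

Originality: drop 57 → average of remaining 8 = 622/8 = 77.75
Weighted total:
  Technical merit 54 × 0.11 = 5.94
  Use of theme 81 × 0.18 = 14.58
  Difficulty 92 × 0.37 = 34.04
  Originality 77.75 × 0.34 = 26.435
Sum = 80.995
80.995 is ≥ 73.5 and < 91 → Distinction

Distinction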